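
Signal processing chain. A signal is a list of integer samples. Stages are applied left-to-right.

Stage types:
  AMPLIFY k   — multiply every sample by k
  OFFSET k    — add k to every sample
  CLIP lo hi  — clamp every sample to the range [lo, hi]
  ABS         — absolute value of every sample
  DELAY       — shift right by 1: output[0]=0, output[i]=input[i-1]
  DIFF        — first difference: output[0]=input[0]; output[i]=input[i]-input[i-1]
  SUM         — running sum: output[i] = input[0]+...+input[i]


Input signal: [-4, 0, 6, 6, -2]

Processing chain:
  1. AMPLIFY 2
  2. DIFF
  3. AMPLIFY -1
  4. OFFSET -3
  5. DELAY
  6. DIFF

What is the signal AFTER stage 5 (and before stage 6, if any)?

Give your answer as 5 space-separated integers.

Input: [-4, 0, 6, 6, -2]
Stage 1 (AMPLIFY 2): -4*2=-8, 0*2=0, 6*2=12, 6*2=12, -2*2=-4 -> [-8, 0, 12, 12, -4]
Stage 2 (DIFF): s[0]=-8, 0--8=8, 12-0=12, 12-12=0, -4-12=-16 -> [-8, 8, 12, 0, -16]
Stage 3 (AMPLIFY -1): -8*-1=8, 8*-1=-8, 12*-1=-12, 0*-1=0, -16*-1=16 -> [8, -8, -12, 0, 16]
Stage 4 (OFFSET -3): 8+-3=5, -8+-3=-11, -12+-3=-15, 0+-3=-3, 16+-3=13 -> [5, -11, -15, -3, 13]
Stage 5 (DELAY): [0, 5, -11, -15, -3] = [0, 5, -11, -15, -3] -> [0, 5, -11, -15, -3]

Answer: 0 5 -11 -15 -3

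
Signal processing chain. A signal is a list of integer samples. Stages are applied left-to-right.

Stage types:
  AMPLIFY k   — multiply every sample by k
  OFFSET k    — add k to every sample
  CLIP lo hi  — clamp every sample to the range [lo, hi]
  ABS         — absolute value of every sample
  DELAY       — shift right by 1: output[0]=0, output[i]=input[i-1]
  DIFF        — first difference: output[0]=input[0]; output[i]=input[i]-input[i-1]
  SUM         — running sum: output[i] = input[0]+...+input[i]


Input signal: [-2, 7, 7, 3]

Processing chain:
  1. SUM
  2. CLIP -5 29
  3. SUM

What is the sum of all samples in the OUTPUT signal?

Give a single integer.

Input: [-2, 7, 7, 3]
Stage 1 (SUM): sum[0..0]=-2, sum[0..1]=5, sum[0..2]=12, sum[0..3]=15 -> [-2, 5, 12, 15]
Stage 2 (CLIP -5 29): clip(-2,-5,29)=-2, clip(5,-5,29)=5, clip(12,-5,29)=12, clip(15,-5,29)=15 -> [-2, 5, 12, 15]
Stage 3 (SUM): sum[0..0]=-2, sum[0..1]=3, sum[0..2]=15, sum[0..3]=30 -> [-2, 3, 15, 30]
Output sum: 46

Answer: 46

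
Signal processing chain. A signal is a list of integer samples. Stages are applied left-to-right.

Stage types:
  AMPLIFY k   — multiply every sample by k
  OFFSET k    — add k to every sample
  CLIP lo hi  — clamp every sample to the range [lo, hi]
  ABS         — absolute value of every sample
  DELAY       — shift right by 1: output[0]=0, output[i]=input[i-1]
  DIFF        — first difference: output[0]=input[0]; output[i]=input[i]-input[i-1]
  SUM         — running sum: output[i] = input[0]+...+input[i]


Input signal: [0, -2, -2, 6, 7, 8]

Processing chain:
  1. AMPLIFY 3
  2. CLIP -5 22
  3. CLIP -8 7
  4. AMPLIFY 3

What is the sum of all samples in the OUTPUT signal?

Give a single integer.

Answer: 33

Derivation:
Input: [0, -2, -2, 6, 7, 8]
Stage 1 (AMPLIFY 3): 0*3=0, -2*3=-6, -2*3=-6, 6*3=18, 7*3=21, 8*3=24 -> [0, -6, -6, 18, 21, 24]
Stage 2 (CLIP -5 22): clip(0,-5,22)=0, clip(-6,-5,22)=-5, clip(-6,-5,22)=-5, clip(18,-5,22)=18, clip(21,-5,22)=21, clip(24,-5,22)=22 -> [0, -5, -5, 18, 21, 22]
Stage 3 (CLIP -8 7): clip(0,-8,7)=0, clip(-5,-8,7)=-5, clip(-5,-8,7)=-5, clip(18,-8,7)=7, clip(21,-8,7)=7, clip(22,-8,7)=7 -> [0, -5, -5, 7, 7, 7]
Stage 4 (AMPLIFY 3): 0*3=0, -5*3=-15, -5*3=-15, 7*3=21, 7*3=21, 7*3=21 -> [0, -15, -15, 21, 21, 21]
Output sum: 33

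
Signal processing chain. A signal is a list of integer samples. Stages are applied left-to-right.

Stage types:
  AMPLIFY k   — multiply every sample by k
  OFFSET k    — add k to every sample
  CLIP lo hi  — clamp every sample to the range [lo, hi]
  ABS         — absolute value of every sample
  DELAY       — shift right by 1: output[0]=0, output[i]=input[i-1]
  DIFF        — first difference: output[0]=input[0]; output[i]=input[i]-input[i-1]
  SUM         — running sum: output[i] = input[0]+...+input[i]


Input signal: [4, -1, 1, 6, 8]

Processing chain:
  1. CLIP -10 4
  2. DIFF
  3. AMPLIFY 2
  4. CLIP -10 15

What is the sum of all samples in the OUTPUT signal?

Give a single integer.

Answer: 8

Derivation:
Input: [4, -1, 1, 6, 8]
Stage 1 (CLIP -10 4): clip(4,-10,4)=4, clip(-1,-10,4)=-1, clip(1,-10,4)=1, clip(6,-10,4)=4, clip(8,-10,4)=4 -> [4, -1, 1, 4, 4]
Stage 2 (DIFF): s[0]=4, -1-4=-5, 1--1=2, 4-1=3, 4-4=0 -> [4, -5, 2, 3, 0]
Stage 3 (AMPLIFY 2): 4*2=8, -5*2=-10, 2*2=4, 3*2=6, 0*2=0 -> [8, -10, 4, 6, 0]
Stage 4 (CLIP -10 15): clip(8,-10,15)=8, clip(-10,-10,15)=-10, clip(4,-10,15)=4, clip(6,-10,15)=6, clip(0,-10,15)=0 -> [8, -10, 4, 6, 0]
Output sum: 8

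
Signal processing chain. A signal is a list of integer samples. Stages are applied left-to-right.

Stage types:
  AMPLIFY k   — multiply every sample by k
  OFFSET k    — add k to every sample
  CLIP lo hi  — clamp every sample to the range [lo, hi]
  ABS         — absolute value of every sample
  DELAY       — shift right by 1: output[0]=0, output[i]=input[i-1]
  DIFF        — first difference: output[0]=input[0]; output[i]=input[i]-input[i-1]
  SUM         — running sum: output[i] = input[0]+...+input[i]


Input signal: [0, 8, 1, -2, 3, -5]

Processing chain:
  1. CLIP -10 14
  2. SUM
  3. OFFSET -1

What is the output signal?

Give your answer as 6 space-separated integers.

Input: [0, 8, 1, -2, 3, -5]
Stage 1 (CLIP -10 14): clip(0,-10,14)=0, clip(8,-10,14)=8, clip(1,-10,14)=1, clip(-2,-10,14)=-2, clip(3,-10,14)=3, clip(-5,-10,14)=-5 -> [0, 8, 1, -2, 3, -5]
Stage 2 (SUM): sum[0..0]=0, sum[0..1]=8, sum[0..2]=9, sum[0..3]=7, sum[0..4]=10, sum[0..5]=5 -> [0, 8, 9, 7, 10, 5]
Stage 3 (OFFSET -1): 0+-1=-1, 8+-1=7, 9+-1=8, 7+-1=6, 10+-1=9, 5+-1=4 -> [-1, 7, 8, 6, 9, 4]

Answer: -1 7 8 6 9 4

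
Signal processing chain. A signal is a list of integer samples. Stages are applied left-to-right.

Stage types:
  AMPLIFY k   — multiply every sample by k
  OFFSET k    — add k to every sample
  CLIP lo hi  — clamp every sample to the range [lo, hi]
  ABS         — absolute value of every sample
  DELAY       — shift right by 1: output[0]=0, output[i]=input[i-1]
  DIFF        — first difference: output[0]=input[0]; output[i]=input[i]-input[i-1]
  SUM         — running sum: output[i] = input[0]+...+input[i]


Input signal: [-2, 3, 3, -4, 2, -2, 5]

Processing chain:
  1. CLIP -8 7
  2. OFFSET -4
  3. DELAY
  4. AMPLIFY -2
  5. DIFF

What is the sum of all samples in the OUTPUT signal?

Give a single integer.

Answer: 12

Derivation:
Input: [-2, 3, 3, -4, 2, -2, 5]
Stage 1 (CLIP -8 7): clip(-2,-8,7)=-2, clip(3,-8,7)=3, clip(3,-8,7)=3, clip(-4,-8,7)=-4, clip(2,-8,7)=2, clip(-2,-8,7)=-2, clip(5,-8,7)=5 -> [-2, 3, 3, -4, 2, -2, 5]
Stage 2 (OFFSET -4): -2+-4=-6, 3+-4=-1, 3+-4=-1, -4+-4=-8, 2+-4=-2, -2+-4=-6, 5+-4=1 -> [-6, -1, -1, -8, -2, -6, 1]
Stage 3 (DELAY): [0, -6, -1, -1, -8, -2, -6] = [0, -6, -1, -1, -8, -2, -6] -> [0, -6, -1, -1, -8, -2, -6]
Stage 4 (AMPLIFY -2): 0*-2=0, -6*-2=12, -1*-2=2, -1*-2=2, -8*-2=16, -2*-2=4, -6*-2=12 -> [0, 12, 2, 2, 16, 4, 12]
Stage 5 (DIFF): s[0]=0, 12-0=12, 2-12=-10, 2-2=0, 16-2=14, 4-16=-12, 12-4=8 -> [0, 12, -10, 0, 14, -12, 8]
Output sum: 12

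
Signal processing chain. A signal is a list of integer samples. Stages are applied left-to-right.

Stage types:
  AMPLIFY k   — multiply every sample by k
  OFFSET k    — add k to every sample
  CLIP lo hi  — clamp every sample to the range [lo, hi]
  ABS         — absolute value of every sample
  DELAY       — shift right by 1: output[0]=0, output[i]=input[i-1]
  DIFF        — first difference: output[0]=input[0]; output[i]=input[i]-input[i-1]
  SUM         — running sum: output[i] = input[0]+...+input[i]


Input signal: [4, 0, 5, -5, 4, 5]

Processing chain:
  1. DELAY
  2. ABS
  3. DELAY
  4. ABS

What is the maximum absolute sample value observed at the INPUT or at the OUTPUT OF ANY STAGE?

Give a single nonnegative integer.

Answer: 5

Derivation:
Input: [4, 0, 5, -5, 4, 5] (max |s|=5)
Stage 1 (DELAY): [0, 4, 0, 5, -5, 4] = [0, 4, 0, 5, -5, 4] -> [0, 4, 0, 5, -5, 4] (max |s|=5)
Stage 2 (ABS): |0|=0, |4|=4, |0|=0, |5|=5, |-5|=5, |4|=4 -> [0, 4, 0, 5, 5, 4] (max |s|=5)
Stage 3 (DELAY): [0, 0, 4, 0, 5, 5] = [0, 0, 4, 0, 5, 5] -> [0, 0, 4, 0, 5, 5] (max |s|=5)
Stage 4 (ABS): |0|=0, |0|=0, |4|=4, |0|=0, |5|=5, |5|=5 -> [0, 0, 4, 0, 5, 5] (max |s|=5)
Overall max amplitude: 5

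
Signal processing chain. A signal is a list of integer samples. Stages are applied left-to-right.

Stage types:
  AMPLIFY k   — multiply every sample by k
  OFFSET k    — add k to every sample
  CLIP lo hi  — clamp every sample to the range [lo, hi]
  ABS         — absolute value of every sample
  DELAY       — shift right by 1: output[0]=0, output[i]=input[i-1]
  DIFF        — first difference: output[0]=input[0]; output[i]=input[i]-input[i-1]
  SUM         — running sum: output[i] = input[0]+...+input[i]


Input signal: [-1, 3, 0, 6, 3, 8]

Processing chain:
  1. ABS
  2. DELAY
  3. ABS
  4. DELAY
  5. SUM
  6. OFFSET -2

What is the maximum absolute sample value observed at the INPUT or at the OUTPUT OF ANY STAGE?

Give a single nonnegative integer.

Input: [-1, 3, 0, 6, 3, 8] (max |s|=8)
Stage 1 (ABS): |-1|=1, |3|=3, |0|=0, |6|=6, |3|=3, |8|=8 -> [1, 3, 0, 6, 3, 8] (max |s|=8)
Stage 2 (DELAY): [0, 1, 3, 0, 6, 3] = [0, 1, 3, 0, 6, 3] -> [0, 1, 3, 0, 6, 3] (max |s|=6)
Stage 3 (ABS): |0|=0, |1|=1, |3|=3, |0|=0, |6|=6, |3|=3 -> [0, 1, 3, 0, 6, 3] (max |s|=6)
Stage 4 (DELAY): [0, 0, 1, 3, 0, 6] = [0, 0, 1, 3, 0, 6] -> [0, 0, 1, 3, 0, 6] (max |s|=6)
Stage 5 (SUM): sum[0..0]=0, sum[0..1]=0, sum[0..2]=1, sum[0..3]=4, sum[0..4]=4, sum[0..5]=10 -> [0, 0, 1, 4, 4, 10] (max |s|=10)
Stage 6 (OFFSET -2): 0+-2=-2, 0+-2=-2, 1+-2=-1, 4+-2=2, 4+-2=2, 10+-2=8 -> [-2, -2, -1, 2, 2, 8] (max |s|=8)
Overall max amplitude: 10

Answer: 10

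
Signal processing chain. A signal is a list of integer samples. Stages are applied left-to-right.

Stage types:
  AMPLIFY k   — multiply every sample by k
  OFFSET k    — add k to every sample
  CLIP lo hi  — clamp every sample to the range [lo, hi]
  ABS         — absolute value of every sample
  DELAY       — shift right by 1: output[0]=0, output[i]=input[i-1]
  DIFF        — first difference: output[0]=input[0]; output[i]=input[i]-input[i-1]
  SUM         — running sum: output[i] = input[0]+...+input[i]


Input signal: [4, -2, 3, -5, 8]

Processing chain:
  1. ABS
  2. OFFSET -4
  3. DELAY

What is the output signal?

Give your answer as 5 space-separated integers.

Answer: 0 0 -2 -1 1

Derivation:
Input: [4, -2, 3, -5, 8]
Stage 1 (ABS): |4|=4, |-2|=2, |3|=3, |-5|=5, |8|=8 -> [4, 2, 3, 5, 8]
Stage 2 (OFFSET -4): 4+-4=0, 2+-4=-2, 3+-4=-1, 5+-4=1, 8+-4=4 -> [0, -2, -1, 1, 4]
Stage 3 (DELAY): [0, 0, -2, -1, 1] = [0, 0, -2, -1, 1] -> [0, 0, -2, -1, 1]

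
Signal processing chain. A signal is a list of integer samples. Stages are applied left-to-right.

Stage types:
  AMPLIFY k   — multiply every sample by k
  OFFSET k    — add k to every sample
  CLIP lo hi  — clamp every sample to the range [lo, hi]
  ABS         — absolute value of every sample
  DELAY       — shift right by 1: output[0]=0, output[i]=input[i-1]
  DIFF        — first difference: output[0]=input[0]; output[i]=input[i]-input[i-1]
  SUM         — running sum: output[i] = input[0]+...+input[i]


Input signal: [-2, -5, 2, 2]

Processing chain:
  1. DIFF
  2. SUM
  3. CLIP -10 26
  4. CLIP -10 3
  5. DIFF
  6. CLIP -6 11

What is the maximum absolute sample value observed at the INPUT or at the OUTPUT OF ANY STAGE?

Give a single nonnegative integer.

Answer: 7

Derivation:
Input: [-2, -5, 2, 2] (max |s|=5)
Stage 1 (DIFF): s[0]=-2, -5--2=-3, 2--5=7, 2-2=0 -> [-2, -3, 7, 0] (max |s|=7)
Stage 2 (SUM): sum[0..0]=-2, sum[0..1]=-5, sum[0..2]=2, sum[0..3]=2 -> [-2, -5, 2, 2] (max |s|=5)
Stage 3 (CLIP -10 26): clip(-2,-10,26)=-2, clip(-5,-10,26)=-5, clip(2,-10,26)=2, clip(2,-10,26)=2 -> [-2, -5, 2, 2] (max |s|=5)
Stage 4 (CLIP -10 3): clip(-2,-10,3)=-2, clip(-5,-10,3)=-5, clip(2,-10,3)=2, clip(2,-10,3)=2 -> [-2, -5, 2, 2] (max |s|=5)
Stage 5 (DIFF): s[0]=-2, -5--2=-3, 2--5=7, 2-2=0 -> [-2, -3, 7, 0] (max |s|=7)
Stage 6 (CLIP -6 11): clip(-2,-6,11)=-2, clip(-3,-6,11)=-3, clip(7,-6,11)=7, clip(0,-6,11)=0 -> [-2, -3, 7, 0] (max |s|=7)
Overall max amplitude: 7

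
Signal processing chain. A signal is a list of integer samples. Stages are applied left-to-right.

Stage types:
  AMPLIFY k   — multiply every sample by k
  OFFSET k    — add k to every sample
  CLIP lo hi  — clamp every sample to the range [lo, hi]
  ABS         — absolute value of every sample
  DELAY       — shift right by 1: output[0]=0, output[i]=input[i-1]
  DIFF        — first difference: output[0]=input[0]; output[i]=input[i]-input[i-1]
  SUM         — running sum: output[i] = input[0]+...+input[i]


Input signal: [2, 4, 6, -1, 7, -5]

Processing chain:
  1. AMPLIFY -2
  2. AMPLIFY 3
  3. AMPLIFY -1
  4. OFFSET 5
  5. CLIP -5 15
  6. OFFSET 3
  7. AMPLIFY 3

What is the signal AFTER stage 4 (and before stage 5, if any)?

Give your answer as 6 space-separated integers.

Answer: 17 29 41 -1 47 -25

Derivation:
Input: [2, 4, 6, -1, 7, -5]
Stage 1 (AMPLIFY -2): 2*-2=-4, 4*-2=-8, 6*-2=-12, -1*-2=2, 7*-2=-14, -5*-2=10 -> [-4, -8, -12, 2, -14, 10]
Stage 2 (AMPLIFY 3): -4*3=-12, -8*3=-24, -12*3=-36, 2*3=6, -14*3=-42, 10*3=30 -> [-12, -24, -36, 6, -42, 30]
Stage 3 (AMPLIFY -1): -12*-1=12, -24*-1=24, -36*-1=36, 6*-1=-6, -42*-1=42, 30*-1=-30 -> [12, 24, 36, -6, 42, -30]
Stage 4 (OFFSET 5): 12+5=17, 24+5=29, 36+5=41, -6+5=-1, 42+5=47, -30+5=-25 -> [17, 29, 41, -1, 47, -25]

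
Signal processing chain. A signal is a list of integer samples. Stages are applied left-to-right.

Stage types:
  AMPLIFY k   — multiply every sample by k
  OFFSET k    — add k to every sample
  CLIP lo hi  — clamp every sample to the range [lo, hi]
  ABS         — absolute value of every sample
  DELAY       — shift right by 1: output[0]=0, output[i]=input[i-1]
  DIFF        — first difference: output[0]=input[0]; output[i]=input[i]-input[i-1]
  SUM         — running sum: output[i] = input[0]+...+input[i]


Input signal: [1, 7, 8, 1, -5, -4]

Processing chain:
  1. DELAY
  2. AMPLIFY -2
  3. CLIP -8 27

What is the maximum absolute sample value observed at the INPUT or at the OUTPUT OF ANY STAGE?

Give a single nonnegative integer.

Answer: 16

Derivation:
Input: [1, 7, 8, 1, -5, -4] (max |s|=8)
Stage 1 (DELAY): [0, 1, 7, 8, 1, -5] = [0, 1, 7, 8, 1, -5] -> [0, 1, 7, 8, 1, -5] (max |s|=8)
Stage 2 (AMPLIFY -2): 0*-2=0, 1*-2=-2, 7*-2=-14, 8*-2=-16, 1*-2=-2, -5*-2=10 -> [0, -2, -14, -16, -2, 10] (max |s|=16)
Stage 3 (CLIP -8 27): clip(0,-8,27)=0, clip(-2,-8,27)=-2, clip(-14,-8,27)=-8, clip(-16,-8,27)=-8, clip(-2,-8,27)=-2, clip(10,-8,27)=10 -> [0, -2, -8, -8, -2, 10] (max |s|=10)
Overall max amplitude: 16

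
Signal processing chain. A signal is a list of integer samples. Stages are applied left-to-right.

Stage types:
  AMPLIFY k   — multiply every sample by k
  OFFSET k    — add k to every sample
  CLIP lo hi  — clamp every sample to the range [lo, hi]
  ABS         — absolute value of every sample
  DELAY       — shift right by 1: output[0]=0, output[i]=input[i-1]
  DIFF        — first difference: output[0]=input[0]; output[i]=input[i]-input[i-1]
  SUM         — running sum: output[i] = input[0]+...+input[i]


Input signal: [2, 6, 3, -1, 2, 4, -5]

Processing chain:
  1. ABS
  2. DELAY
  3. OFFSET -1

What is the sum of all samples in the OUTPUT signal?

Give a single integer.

Answer: 11

Derivation:
Input: [2, 6, 3, -1, 2, 4, -5]
Stage 1 (ABS): |2|=2, |6|=6, |3|=3, |-1|=1, |2|=2, |4|=4, |-5|=5 -> [2, 6, 3, 1, 2, 4, 5]
Stage 2 (DELAY): [0, 2, 6, 3, 1, 2, 4] = [0, 2, 6, 3, 1, 2, 4] -> [0, 2, 6, 3, 1, 2, 4]
Stage 3 (OFFSET -1): 0+-1=-1, 2+-1=1, 6+-1=5, 3+-1=2, 1+-1=0, 2+-1=1, 4+-1=3 -> [-1, 1, 5, 2, 0, 1, 3]
Output sum: 11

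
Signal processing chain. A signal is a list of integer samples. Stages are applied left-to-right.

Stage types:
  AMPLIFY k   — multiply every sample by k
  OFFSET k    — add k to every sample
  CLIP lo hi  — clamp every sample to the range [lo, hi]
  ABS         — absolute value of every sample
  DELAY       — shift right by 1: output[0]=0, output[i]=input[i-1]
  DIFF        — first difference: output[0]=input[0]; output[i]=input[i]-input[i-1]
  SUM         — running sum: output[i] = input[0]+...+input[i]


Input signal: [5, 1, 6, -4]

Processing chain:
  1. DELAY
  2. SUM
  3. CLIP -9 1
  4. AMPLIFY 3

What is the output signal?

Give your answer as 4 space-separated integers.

Input: [5, 1, 6, -4]
Stage 1 (DELAY): [0, 5, 1, 6] = [0, 5, 1, 6] -> [0, 5, 1, 6]
Stage 2 (SUM): sum[0..0]=0, sum[0..1]=5, sum[0..2]=6, sum[0..3]=12 -> [0, 5, 6, 12]
Stage 3 (CLIP -9 1): clip(0,-9,1)=0, clip(5,-9,1)=1, clip(6,-9,1)=1, clip(12,-9,1)=1 -> [0, 1, 1, 1]
Stage 4 (AMPLIFY 3): 0*3=0, 1*3=3, 1*3=3, 1*3=3 -> [0, 3, 3, 3]

Answer: 0 3 3 3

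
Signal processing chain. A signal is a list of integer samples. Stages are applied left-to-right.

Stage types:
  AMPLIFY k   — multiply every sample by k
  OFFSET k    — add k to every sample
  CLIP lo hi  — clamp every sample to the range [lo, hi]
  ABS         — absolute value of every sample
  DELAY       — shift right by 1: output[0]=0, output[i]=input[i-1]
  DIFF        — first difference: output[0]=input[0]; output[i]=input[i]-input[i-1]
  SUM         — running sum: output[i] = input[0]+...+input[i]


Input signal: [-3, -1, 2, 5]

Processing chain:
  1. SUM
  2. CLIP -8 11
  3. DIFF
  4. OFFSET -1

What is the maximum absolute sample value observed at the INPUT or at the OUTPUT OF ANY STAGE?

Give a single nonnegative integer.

Answer: 5

Derivation:
Input: [-3, -1, 2, 5] (max |s|=5)
Stage 1 (SUM): sum[0..0]=-3, sum[0..1]=-4, sum[0..2]=-2, sum[0..3]=3 -> [-3, -4, -2, 3] (max |s|=4)
Stage 2 (CLIP -8 11): clip(-3,-8,11)=-3, clip(-4,-8,11)=-4, clip(-2,-8,11)=-2, clip(3,-8,11)=3 -> [-3, -4, -2, 3] (max |s|=4)
Stage 3 (DIFF): s[0]=-3, -4--3=-1, -2--4=2, 3--2=5 -> [-3, -1, 2, 5] (max |s|=5)
Stage 4 (OFFSET -1): -3+-1=-4, -1+-1=-2, 2+-1=1, 5+-1=4 -> [-4, -2, 1, 4] (max |s|=4)
Overall max amplitude: 5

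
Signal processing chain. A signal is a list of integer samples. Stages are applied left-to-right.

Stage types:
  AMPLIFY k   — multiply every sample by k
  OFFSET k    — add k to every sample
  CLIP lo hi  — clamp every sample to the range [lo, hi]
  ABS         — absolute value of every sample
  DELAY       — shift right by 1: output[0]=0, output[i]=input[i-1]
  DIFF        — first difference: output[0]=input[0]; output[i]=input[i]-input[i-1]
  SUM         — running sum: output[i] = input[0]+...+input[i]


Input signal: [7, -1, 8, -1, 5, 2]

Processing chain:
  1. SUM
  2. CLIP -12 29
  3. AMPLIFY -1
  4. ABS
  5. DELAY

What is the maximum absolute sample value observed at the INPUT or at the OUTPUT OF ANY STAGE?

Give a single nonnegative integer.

Answer: 20

Derivation:
Input: [7, -1, 8, -1, 5, 2] (max |s|=8)
Stage 1 (SUM): sum[0..0]=7, sum[0..1]=6, sum[0..2]=14, sum[0..3]=13, sum[0..4]=18, sum[0..5]=20 -> [7, 6, 14, 13, 18, 20] (max |s|=20)
Stage 2 (CLIP -12 29): clip(7,-12,29)=7, clip(6,-12,29)=6, clip(14,-12,29)=14, clip(13,-12,29)=13, clip(18,-12,29)=18, clip(20,-12,29)=20 -> [7, 6, 14, 13, 18, 20] (max |s|=20)
Stage 3 (AMPLIFY -1): 7*-1=-7, 6*-1=-6, 14*-1=-14, 13*-1=-13, 18*-1=-18, 20*-1=-20 -> [-7, -6, -14, -13, -18, -20] (max |s|=20)
Stage 4 (ABS): |-7|=7, |-6|=6, |-14|=14, |-13|=13, |-18|=18, |-20|=20 -> [7, 6, 14, 13, 18, 20] (max |s|=20)
Stage 5 (DELAY): [0, 7, 6, 14, 13, 18] = [0, 7, 6, 14, 13, 18] -> [0, 7, 6, 14, 13, 18] (max |s|=18)
Overall max amplitude: 20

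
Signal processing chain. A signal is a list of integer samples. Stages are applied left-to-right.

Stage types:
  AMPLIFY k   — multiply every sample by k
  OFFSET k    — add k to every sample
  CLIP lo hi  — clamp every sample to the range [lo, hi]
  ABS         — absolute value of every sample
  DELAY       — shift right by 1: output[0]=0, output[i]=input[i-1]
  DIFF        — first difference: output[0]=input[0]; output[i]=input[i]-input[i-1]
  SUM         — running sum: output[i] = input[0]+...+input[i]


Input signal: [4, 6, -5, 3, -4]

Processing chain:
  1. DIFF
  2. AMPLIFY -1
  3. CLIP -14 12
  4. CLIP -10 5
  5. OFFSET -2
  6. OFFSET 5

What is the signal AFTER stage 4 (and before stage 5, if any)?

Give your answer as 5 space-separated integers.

Input: [4, 6, -5, 3, -4]
Stage 1 (DIFF): s[0]=4, 6-4=2, -5-6=-11, 3--5=8, -4-3=-7 -> [4, 2, -11, 8, -7]
Stage 2 (AMPLIFY -1): 4*-1=-4, 2*-1=-2, -11*-1=11, 8*-1=-8, -7*-1=7 -> [-4, -2, 11, -8, 7]
Stage 3 (CLIP -14 12): clip(-4,-14,12)=-4, clip(-2,-14,12)=-2, clip(11,-14,12)=11, clip(-8,-14,12)=-8, clip(7,-14,12)=7 -> [-4, -2, 11, -8, 7]
Stage 4 (CLIP -10 5): clip(-4,-10,5)=-4, clip(-2,-10,5)=-2, clip(11,-10,5)=5, clip(-8,-10,5)=-8, clip(7,-10,5)=5 -> [-4, -2, 5, -8, 5]

Answer: -4 -2 5 -8 5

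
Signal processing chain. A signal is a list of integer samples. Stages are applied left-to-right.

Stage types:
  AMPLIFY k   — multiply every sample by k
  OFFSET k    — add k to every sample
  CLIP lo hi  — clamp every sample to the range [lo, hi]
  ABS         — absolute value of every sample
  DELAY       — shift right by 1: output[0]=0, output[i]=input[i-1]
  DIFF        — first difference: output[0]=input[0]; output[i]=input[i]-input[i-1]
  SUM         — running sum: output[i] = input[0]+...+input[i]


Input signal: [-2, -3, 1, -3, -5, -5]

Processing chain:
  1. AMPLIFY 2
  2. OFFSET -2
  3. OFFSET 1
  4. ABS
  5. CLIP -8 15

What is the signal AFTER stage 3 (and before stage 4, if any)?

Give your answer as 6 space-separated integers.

Answer: -5 -7 1 -7 -11 -11

Derivation:
Input: [-2, -3, 1, -3, -5, -5]
Stage 1 (AMPLIFY 2): -2*2=-4, -3*2=-6, 1*2=2, -3*2=-6, -5*2=-10, -5*2=-10 -> [-4, -6, 2, -6, -10, -10]
Stage 2 (OFFSET -2): -4+-2=-6, -6+-2=-8, 2+-2=0, -6+-2=-8, -10+-2=-12, -10+-2=-12 -> [-6, -8, 0, -8, -12, -12]
Stage 3 (OFFSET 1): -6+1=-5, -8+1=-7, 0+1=1, -8+1=-7, -12+1=-11, -12+1=-11 -> [-5, -7, 1, -7, -11, -11]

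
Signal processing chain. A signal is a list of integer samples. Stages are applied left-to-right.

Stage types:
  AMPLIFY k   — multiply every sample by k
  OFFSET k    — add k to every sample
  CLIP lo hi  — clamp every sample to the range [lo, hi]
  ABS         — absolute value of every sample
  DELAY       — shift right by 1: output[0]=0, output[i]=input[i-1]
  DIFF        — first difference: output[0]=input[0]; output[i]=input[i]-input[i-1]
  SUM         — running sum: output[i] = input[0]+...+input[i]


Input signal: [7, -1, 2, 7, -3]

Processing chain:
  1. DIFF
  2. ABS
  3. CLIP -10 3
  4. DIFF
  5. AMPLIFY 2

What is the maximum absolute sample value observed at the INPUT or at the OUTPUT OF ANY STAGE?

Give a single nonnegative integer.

Input: [7, -1, 2, 7, -3] (max |s|=7)
Stage 1 (DIFF): s[0]=7, -1-7=-8, 2--1=3, 7-2=5, -3-7=-10 -> [7, -8, 3, 5, -10] (max |s|=10)
Stage 2 (ABS): |7|=7, |-8|=8, |3|=3, |5|=5, |-10|=10 -> [7, 8, 3, 5, 10] (max |s|=10)
Stage 3 (CLIP -10 3): clip(7,-10,3)=3, clip(8,-10,3)=3, clip(3,-10,3)=3, clip(5,-10,3)=3, clip(10,-10,3)=3 -> [3, 3, 3, 3, 3] (max |s|=3)
Stage 4 (DIFF): s[0]=3, 3-3=0, 3-3=0, 3-3=0, 3-3=0 -> [3, 0, 0, 0, 0] (max |s|=3)
Stage 5 (AMPLIFY 2): 3*2=6, 0*2=0, 0*2=0, 0*2=0, 0*2=0 -> [6, 0, 0, 0, 0] (max |s|=6)
Overall max amplitude: 10

Answer: 10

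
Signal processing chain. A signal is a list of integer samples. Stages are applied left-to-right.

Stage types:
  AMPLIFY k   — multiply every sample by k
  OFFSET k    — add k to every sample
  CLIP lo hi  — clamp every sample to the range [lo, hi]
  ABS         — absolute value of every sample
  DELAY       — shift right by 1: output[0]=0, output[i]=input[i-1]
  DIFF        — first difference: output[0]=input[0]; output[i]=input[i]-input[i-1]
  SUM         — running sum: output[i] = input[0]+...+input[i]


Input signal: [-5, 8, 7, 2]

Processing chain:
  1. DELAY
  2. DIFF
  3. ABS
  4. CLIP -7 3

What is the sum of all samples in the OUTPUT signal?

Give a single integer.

Answer: 7

Derivation:
Input: [-5, 8, 7, 2]
Stage 1 (DELAY): [0, -5, 8, 7] = [0, -5, 8, 7] -> [0, -5, 8, 7]
Stage 2 (DIFF): s[0]=0, -5-0=-5, 8--5=13, 7-8=-1 -> [0, -5, 13, -1]
Stage 3 (ABS): |0|=0, |-5|=5, |13|=13, |-1|=1 -> [0, 5, 13, 1]
Stage 4 (CLIP -7 3): clip(0,-7,3)=0, clip(5,-7,3)=3, clip(13,-7,3)=3, clip(1,-7,3)=1 -> [0, 3, 3, 1]
Output sum: 7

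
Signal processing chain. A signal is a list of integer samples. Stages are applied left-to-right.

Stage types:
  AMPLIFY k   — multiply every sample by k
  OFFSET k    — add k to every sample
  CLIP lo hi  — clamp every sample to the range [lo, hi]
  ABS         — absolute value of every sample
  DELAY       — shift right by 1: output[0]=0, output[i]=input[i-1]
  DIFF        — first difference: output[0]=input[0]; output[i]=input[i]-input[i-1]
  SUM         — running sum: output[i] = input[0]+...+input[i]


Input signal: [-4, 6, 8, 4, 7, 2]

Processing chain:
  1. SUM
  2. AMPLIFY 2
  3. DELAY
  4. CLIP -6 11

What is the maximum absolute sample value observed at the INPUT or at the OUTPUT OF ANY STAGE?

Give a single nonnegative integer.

Answer: 46

Derivation:
Input: [-4, 6, 8, 4, 7, 2] (max |s|=8)
Stage 1 (SUM): sum[0..0]=-4, sum[0..1]=2, sum[0..2]=10, sum[0..3]=14, sum[0..4]=21, sum[0..5]=23 -> [-4, 2, 10, 14, 21, 23] (max |s|=23)
Stage 2 (AMPLIFY 2): -4*2=-8, 2*2=4, 10*2=20, 14*2=28, 21*2=42, 23*2=46 -> [-8, 4, 20, 28, 42, 46] (max |s|=46)
Stage 3 (DELAY): [0, -8, 4, 20, 28, 42] = [0, -8, 4, 20, 28, 42] -> [0, -8, 4, 20, 28, 42] (max |s|=42)
Stage 4 (CLIP -6 11): clip(0,-6,11)=0, clip(-8,-6,11)=-6, clip(4,-6,11)=4, clip(20,-6,11)=11, clip(28,-6,11)=11, clip(42,-6,11)=11 -> [0, -6, 4, 11, 11, 11] (max |s|=11)
Overall max amplitude: 46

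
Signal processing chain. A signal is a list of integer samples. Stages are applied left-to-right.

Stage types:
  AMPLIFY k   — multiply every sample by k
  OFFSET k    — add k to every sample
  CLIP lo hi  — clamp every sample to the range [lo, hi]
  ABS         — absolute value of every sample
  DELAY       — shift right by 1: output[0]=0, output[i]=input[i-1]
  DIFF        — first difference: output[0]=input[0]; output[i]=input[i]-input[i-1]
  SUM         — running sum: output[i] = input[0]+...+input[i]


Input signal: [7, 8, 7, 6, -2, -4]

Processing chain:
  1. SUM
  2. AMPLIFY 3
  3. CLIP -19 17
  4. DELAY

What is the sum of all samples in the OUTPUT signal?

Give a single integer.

Input: [7, 8, 7, 6, -2, -4]
Stage 1 (SUM): sum[0..0]=7, sum[0..1]=15, sum[0..2]=22, sum[0..3]=28, sum[0..4]=26, sum[0..5]=22 -> [7, 15, 22, 28, 26, 22]
Stage 2 (AMPLIFY 3): 7*3=21, 15*3=45, 22*3=66, 28*3=84, 26*3=78, 22*3=66 -> [21, 45, 66, 84, 78, 66]
Stage 3 (CLIP -19 17): clip(21,-19,17)=17, clip(45,-19,17)=17, clip(66,-19,17)=17, clip(84,-19,17)=17, clip(78,-19,17)=17, clip(66,-19,17)=17 -> [17, 17, 17, 17, 17, 17]
Stage 4 (DELAY): [0, 17, 17, 17, 17, 17] = [0, 17, 17, 17, 17, 17] -> [0, 17, 17, 17, 17, 17]
Output sum: 85

Answer: 85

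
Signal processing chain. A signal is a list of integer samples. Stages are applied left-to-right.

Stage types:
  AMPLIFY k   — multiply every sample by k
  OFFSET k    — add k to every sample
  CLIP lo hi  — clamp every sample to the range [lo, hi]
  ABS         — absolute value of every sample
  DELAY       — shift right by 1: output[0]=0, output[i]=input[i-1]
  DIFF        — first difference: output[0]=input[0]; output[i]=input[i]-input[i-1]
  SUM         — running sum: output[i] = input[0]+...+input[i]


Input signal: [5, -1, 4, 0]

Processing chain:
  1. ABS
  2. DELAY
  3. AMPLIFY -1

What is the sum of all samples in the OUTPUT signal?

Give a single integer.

Input: [5, -1, 4, 0]
Stage 1 (ABS): |5|=5, |-1|=1, |4|=4, |0|=0 -> [5, 1, 4, 0]
Stage 2 (DELAY): [0, 5, 1, 4] = [0, 5, 1, 4] -> [0, 5, 1, 4]
Stage 3 (AMPLIFY -1): 0*-1=0, 5*-1=-5, 1*-1=-1, 4*-1=-4 -> [0, -5, -1, -4]
Output sum: -10

Answer: -10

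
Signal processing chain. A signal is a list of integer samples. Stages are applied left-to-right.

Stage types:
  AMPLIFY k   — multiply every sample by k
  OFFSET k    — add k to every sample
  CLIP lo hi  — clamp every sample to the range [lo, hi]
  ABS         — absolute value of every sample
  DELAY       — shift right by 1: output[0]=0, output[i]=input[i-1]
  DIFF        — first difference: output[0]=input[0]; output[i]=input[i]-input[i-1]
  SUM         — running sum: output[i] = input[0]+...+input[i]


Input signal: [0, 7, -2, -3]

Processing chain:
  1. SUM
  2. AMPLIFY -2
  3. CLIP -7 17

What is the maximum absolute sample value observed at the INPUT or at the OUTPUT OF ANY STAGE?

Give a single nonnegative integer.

Input: [0, 7, -2, -3] (max |s|=7)
Stage 1 (SUM): sum[0..0]=0, sum[0..1]=7, sum[0..2]=5, sum[0..3]=2 -> [0, 7, 5, 2] (max |s|=7)
Stage 2 (AMPLIFY -2): 0*-2=0, 7*-2=-14, 5*-2=-10, 2*-2=-4 -> [0, -14, -10, -4] (max |s|=14)
Stage 3 (CLIP -7 17): clip(0,-7,17)=0, clip(-14,-7,17)=-7, clip(-10,-7,17)=-7, clip(-4,-7,17)=-4 -> [0, -7, -7, -4] (max |s|=7)
Overall max amplitude: 14

Answer: 14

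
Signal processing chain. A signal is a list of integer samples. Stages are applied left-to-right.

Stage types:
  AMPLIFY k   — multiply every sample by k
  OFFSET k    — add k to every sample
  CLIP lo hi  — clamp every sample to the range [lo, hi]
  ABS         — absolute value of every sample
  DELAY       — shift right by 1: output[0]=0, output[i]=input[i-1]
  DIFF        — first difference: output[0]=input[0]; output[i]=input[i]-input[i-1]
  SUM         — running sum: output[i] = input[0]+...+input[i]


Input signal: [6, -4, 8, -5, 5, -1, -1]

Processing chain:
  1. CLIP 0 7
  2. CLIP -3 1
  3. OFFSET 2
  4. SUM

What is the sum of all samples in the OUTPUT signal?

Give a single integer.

Answer: 71

Derivation:
Input: [6, -4, 8, -5, 5, -1, -1]
Stage 1 (CLIP 0 7): clip(6,0,7)=6, clip(-4,0,7)=0, clip(8,0,7)=7, clip(-5,0,7)=0, clip(5,0,7)=5, clip(-1,0,7)=0, clip(-1,0,7)=0 -> [6, 0, 7, 0, 5, 0, 0]
Stage 2 (CLIP -3 1): clip(6,-3,1)=1, clip(0,-3,1)=0, clip(7,-3,1)=1, clip(0,-3,1)=0, clip(5,-3,1)=1, clip(0,-3,1)=0, clip(0,-3,1)=0 -> [1, 0, 1, 0, 1, 0, 0]
Stage 3 (OFFSET 2): 1+2=3, 0+2=2, 1+2=3, 0+2=2, 1+2=3, 0+2=2, 0+2=2 -> [3, 2, 3, 2, 3, 2, 2]
Stage 4 (SUM): sum[0..0]=3, sum[0..1]=5, sum[0..2]=8, sum[0..3]=10, sum[0..4]=13, sum[0..5]=15, sum[0..6]=17 -> [3, 5, 8, 10, 13, 15, 17]
Output sum: 71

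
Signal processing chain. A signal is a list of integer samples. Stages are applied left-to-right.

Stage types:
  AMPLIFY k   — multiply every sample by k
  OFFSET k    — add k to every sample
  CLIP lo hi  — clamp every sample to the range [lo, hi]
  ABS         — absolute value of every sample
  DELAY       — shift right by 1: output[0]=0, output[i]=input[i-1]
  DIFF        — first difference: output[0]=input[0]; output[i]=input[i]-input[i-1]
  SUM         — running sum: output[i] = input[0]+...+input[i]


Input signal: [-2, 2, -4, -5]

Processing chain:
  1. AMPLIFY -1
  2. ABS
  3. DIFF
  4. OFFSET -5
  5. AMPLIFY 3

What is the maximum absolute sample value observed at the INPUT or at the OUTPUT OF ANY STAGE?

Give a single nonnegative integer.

Answer: 15

Derivation:
Input: [-2, 2, -4, -5] (max |s|=5)
Stage 1 (AMPLIFY -1): -2*-1=2, 2*-1=-2, -4*-1=4, -5*-1=5 -> [2, -2, 4, 5] (max |s|=5)
Stage 2 (ABS): |2|=2, |-2|=2, |4|=4, |5|=5 -> [2, 2, 4, 5] (max |s|=5)
Stage 3 (DIFF): s[0]=2, 2-2=0, 4-2=2, 5-4=1 -> [2, 0, 2, 1] (max |s|=2)
Stage 4 (OFFSET -5): 2+-5=-3, 0+-5=-5, 2+-5=-3, 1+-5=-4 -> [-3, -5, -3, -4] (max |s|=5)
Stage 5 (AMPLIFY 3): -3*3=-9, -5*3=-15, -3*3=-9, -4*3=-12 -> [-9, -15, -9, -12] (max |s|=15)
Overall max amplitude: 15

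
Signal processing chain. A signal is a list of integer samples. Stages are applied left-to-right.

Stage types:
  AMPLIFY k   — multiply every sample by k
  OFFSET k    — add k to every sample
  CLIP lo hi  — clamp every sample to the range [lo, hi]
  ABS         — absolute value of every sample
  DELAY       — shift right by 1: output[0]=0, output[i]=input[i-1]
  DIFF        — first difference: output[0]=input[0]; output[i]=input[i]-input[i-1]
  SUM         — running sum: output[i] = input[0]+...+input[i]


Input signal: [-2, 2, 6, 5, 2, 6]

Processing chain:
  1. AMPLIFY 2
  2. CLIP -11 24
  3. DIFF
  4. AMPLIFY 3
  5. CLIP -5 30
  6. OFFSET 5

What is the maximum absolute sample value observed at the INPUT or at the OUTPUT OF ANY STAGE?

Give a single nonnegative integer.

Answer: 29

Derivation:
Input: [-2, 2, 6, 5, 2, 6] (max |s|=6)
Stage 1 (AMPLIFY 2): -2*2=-4, 2*2=4, 6*2=12, 5*2=10, 2*2=4, 6*2=12 -> [-4, 4, 12, 10, 4, 12] (max |s|=12)
Stage 2 (CLIP -11 24): clip(-4,-11,24)=-4, clip(4,-11,24)=4, clip(12,-11,24)=12, clip(10,-11,24)=10, clip(4,-11,24)=4, clip(12,-11,24)=12 -> [-4, 4, 12, 10, 4, 12] (max |s|=12)
Stage 3 (DIFF): s[0]=-4, 4--4=8, 12-4=8, 10-12=-2, 4-10=-6, 12-4=8 -> [-4, 8, 8, -2, -6, 8] (max |s|=8)
Stage 4 (AMPLIFY 3): -4*3=-12, 8*3=24, 8*3=24, -2*3=-6, -6*3=-18, 8*3=24 -> [-12, 24, 24, -6, -18, 24] (max |s|=24)
Stage 5 (CLIP -5 30): clip(-12,-5,30)=-5, clip(24,-5,30)=24, clip(24,-5,30)=24, clip(-6,-5,30)=-5, clip(-18,-5,30)=-5, clip(24,-5,30)=24 -> [-5, 24, 24, -5, -5, 24] (max |s|=24)
Stage 6 (OFFSET 5): -5+5=0, 24+5=29, 24+5=29, -5+5=0, -5+5=0, 24+5=29 -> [0, 29, 29, 0, 0, 29] (max |s|=29)
Overall max amplitude: 29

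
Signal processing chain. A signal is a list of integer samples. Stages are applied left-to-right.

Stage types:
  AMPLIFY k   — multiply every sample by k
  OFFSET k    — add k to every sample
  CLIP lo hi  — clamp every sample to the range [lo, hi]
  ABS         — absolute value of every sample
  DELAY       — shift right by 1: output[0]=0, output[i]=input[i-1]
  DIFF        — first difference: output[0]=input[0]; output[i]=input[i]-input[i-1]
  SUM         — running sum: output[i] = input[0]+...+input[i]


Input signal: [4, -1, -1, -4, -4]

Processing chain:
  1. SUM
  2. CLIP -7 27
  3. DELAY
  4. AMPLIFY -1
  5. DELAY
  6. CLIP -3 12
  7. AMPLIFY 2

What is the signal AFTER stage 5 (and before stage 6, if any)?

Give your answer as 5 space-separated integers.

Input: [4, -1, -1, -4, -4]
Stage 1 (SUM): sum[0..0]=4, sum[0..1]=3, sum[0..2]=2, sum[0..3]=-2, sum[0..4]=-6 -> [4, 3, 2, -2, -6]
Stage 2 (CLIP -7 27): clip(4,-7,27)=4, clip(3,-7,27)=3, clip(2,-7,27)=2, clip(-2,-7,27)=-2, clip(-6,-7,27)=-6 -> [4, 3, 2, -2, -6]
Stage 3 (DELAY): [0, 4, 3, 2, -2] = [0, 4, 3, 2, -2] -> [0, 4, 3, 2, -2]
Stage 4 (AMPLIFY -1): 0*-1=0, 4*-1=-4, 3*-1=-3, 2*-1=-2, -2*-1=2 -> [0, -4, -3, -2, 2]
Stage 5 (DELAY): [0, 0, -4, -3, -2] = [0, 0, -4, -3, -2] -> [0, 0, -4, -3, -2]

Answer: 0 0 -4 -3 -2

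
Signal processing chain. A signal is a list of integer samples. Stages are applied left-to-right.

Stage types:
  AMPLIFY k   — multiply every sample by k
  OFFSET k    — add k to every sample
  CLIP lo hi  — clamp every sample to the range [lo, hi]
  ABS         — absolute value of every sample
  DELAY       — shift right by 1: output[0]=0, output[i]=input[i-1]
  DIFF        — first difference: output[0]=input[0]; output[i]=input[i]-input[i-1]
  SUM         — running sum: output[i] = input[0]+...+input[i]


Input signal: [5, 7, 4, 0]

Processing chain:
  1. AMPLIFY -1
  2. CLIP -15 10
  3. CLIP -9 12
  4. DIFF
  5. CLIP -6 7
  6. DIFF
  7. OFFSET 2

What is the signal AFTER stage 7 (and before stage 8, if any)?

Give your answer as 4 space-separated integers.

Answer: -3 5 7 3

Derivation:
Input: [5, 7, 4, 0]
Stage 1 (AMPLIFY -1): 5*-1=-5, 7*-1=-7, 4*-1=-4, 0*-1=0 -> [-5, -7, -4, 0]
Stage 2 (CLIP -15 10): clip(-5,-15,10)=-5, clip(-7,-15,10)=-7, clip(-4,-15,10)=-4, clip(0,-15,10)=0 -> [-5, -7, -4, 0]
Stage 3 (CLIP -9 12): clip(-5,-9,12)=-5, clip(-7,-9,12)=-7, clip(-4,-9,12)=-4, clip(0,-9,12)=0 -> [-5, -7, -4, 0]
Stage 4 (DIFF): s[0]=-5, -7--5=-2, -4--7=3, 0--4=4 -> [-5, -2, 3, 4]
Stage 5 (CLIP -6 7): clip(-5,-6,7)=-5, clip(-2,-6,7)=-2, clip(3,-6,7)=3, clip(4,-6,7)=4 -> [-5, -2, 3, 4]
Stage 6 (DIFF): s[0]=-5, -2--5=3, 3--2=5, 4-3=1 -> [-5, 3, 5, 1]
Stage 7 (OFFSET 2): -5+2=-3, 3+2=5, 5+2=7, 1+2=3 -> [-3, 5, 7, 3]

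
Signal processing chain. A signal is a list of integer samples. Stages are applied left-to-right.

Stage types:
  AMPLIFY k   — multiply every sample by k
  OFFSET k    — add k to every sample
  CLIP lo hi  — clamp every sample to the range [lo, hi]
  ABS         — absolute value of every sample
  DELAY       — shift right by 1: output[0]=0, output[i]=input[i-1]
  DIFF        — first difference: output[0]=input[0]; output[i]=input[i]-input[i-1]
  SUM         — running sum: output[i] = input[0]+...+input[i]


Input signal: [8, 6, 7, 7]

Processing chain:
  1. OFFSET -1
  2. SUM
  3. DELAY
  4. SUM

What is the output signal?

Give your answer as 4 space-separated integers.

Answer: 0 7 19 37

Derivation:
Input: [8, 6, 7, 7]
Stage 1 (OFFSET -1): 8+-1=7, 6+-1=5, 7+-1=6, 7+-1=6 -> [7, 5, 6, 6]
Stage 2 (SUM): sum[0..0]=7, sum[0..1]=12, sum[0..2]=18, sum[0..3]=24 -> [7, 12, 18, 24]
Stage 3 (DELAY): [0, 7, 12, 18] = [0, 7, 12, 18] -> [0, 7, 12, 18]
Stage 4 (SUM): sum[0..0]=0, sum[0..1]=7, sum[0..2]=19, sum[0..3]=37 -> [0, 7, 19, 37]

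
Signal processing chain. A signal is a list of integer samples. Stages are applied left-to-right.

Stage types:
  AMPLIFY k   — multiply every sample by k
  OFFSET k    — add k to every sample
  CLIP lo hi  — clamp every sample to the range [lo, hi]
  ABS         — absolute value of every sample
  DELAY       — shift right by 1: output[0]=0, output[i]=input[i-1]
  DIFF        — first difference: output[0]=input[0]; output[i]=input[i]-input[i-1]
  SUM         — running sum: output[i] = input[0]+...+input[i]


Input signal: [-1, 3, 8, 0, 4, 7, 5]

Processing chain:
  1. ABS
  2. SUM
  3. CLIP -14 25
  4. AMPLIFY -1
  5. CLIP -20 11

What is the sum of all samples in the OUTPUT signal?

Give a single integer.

Answer: -85

Derivation:
Input: [-1, 3, 8, 0, 4, 7, 5]
Stage 1 (ABS): |-1|=1, |3|=3, |8|=8, |0|=0, |4|=4, |7|=7, |5|=5 -> [1, 3, 8, 0, 4, 7, 5]
Stage 2 (SUM): sum[0..0]=1, sum[0..1]=4, sum[0..2]=12, sum[0..3]=12, sum[0..4]=16, sum[0..5]=23, sum[0..6]=28 -> [1, 4, 12, 12, 16, 23, 28]
Stage 3 (CLIP -14 25): clip(1,-14,25)=1, clip(4,-14,25)=4, clip(12,-14,25)=12, clip(12,-14,25)=12, clip(16,-14,25)=16, clip(23,-14,25)=23, clip(28,-14,25)=25 -> [1, 4, 12, 12, 16, 23, 25]
Stage 4 (AMPLIFY -1): 1*-1=-1, 4*-1=-4, 12*-1=-12, 12*-1=-12, 16*-1=-16, 23*-1=-23, 25*-1=-25 -> [-1, -4, -12, -12, -16, -23, -25]
Stage 5 (CLIP -20 11): clip(-1,-20,11)=-1, clip(-4,-20,11)=-4, clip(-12,-20,11)=-12, clip(-12,-20,11)=-12, clip(-16,-20,11)=-16, clip(-23,-20,11)=-20, clip(-25,-20,11)=-20 -> [-1, -4, -12, -12, -16, -20, -20]
Output sum: -85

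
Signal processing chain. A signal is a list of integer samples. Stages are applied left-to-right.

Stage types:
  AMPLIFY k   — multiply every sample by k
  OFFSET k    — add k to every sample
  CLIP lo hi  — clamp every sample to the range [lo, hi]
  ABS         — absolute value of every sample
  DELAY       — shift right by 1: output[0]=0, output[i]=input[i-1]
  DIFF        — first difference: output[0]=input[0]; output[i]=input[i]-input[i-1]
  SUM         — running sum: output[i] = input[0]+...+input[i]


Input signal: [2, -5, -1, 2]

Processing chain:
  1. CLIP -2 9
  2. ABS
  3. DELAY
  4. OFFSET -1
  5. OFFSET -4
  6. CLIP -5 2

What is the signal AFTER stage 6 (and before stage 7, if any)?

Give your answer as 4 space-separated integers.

Input: [2, -5, -1, 2]
Stage 1 (CLIP -2 9): clip(2,-2,9)=2, clip(-5,-2,9)=-2, clip(-1,-2,9)=-1, clip(2,-2,9)=2 -> [2, -2, -1, 2]
Stage 2 (ABS): |2|=2, |-2|=2, |-1|=1, |2|=2 -> [2, 2, 1, 2]
Stage 3 (DELAY): [0, 2, 2, 1] = [0, 2, 2, 1] -> [0, 2, 2, 1]
Stage 4 (OFFSET -1): 0+-1=-1, 2+-1=1, 2+-1=1, 1+-1=0 -> [-1, 1, 1, 0]
Stage 5 (OFFSET -4): -1+-4=-5, 1+-4=-3, 1+-4=-3, 0+-4=-4 -> [-5, -3, -3, -4]
Stage 6 (CLIP -5 2): clip(-5,-5,2)=-5, clip(-3,-5,2)=-3, clip(-3,-5,2)=-3, clip(-4,-5,2)=-4 -> [-5, -3, -3, -4]

Answer: -5 -3 -3 -4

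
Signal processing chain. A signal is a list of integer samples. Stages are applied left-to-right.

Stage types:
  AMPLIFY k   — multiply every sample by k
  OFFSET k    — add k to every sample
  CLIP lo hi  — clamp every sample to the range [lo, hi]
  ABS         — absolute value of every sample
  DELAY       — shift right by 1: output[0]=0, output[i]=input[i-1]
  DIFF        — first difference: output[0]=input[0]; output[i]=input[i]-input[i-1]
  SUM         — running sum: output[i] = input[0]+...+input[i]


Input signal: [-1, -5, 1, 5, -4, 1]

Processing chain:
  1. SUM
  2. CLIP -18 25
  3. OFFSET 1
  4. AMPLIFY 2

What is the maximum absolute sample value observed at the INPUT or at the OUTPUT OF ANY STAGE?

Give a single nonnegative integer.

Input: [-1, -5, 1, 5, -4, 1] (max |s|=5)
Stage 1 (SUM): sum[0..0]=-1, sum[0..1]=-6, sum[0..2]=-5, sum[0..3]=0, sum[0..4]=-4, sum[0..5]=-3 -> [-1, -6, -5, 0, -4, -3] (max |s|=6)
Stage 2 (CLIP -18 25): clip(-1,-18,25)=-1, clip(-6,-18,25)=-6, clip(-5,-18,25)=-5, clip(0,-18,25)=0, clip(-4,-18,25)=-4, clip(-3,-18,25)=-3 -> [-1, -6, -5, 0, -4, -3] (max |s|=6)
Stage 3 (OFFSET 1): -1+1=0, -6+1=-5, -5+1=-4, 0+1=1, -4+1=-3, -3+1=-2 -> [0, -5, -4, 1, -3, -2] (max |s|=5)
Stage 4 (AMPLIFY 2): 0*2=0, -5*2=-10, -4*2=-8, 1*2=2, -3*2=-6, -2*2=-4 -> [0, -10, -8, 2, -6, -4] (max |s|=10)
Overall max amplitude: 10

Answer: 10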